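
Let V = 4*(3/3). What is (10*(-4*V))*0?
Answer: 0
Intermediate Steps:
V = 4 (V = 4*(3*(⅓)) = 4*1 = 4)
(10*(-4*V))*0 = (10*(-4*4))*0 = (10*(-16))*0 = -160*0 = 0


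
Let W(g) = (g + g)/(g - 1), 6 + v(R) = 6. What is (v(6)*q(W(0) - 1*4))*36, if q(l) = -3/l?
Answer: 0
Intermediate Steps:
v(R) = 0 (v(R) = -6 + 6 = 0)
W(g) = 2*g/(-1 + g) (W(g) = (2*g)/(-1 + g) = 2*g/(-1 + g))
(v(6)*q(W(0) - 1*4))*36 = (0*(-3/(2*0/(-1 + 0) - 1*4)))*36 = (0*(-3/(2*0/(-1) - 4)))*36 = (0*(-3/(2*0*(-1) - 4)))*36 = (0*(-3/(0 - 4)))*36 = (0*(-3/(-4)))*36 = (0*(-3*(-¼)))*36 = (0*(¾))*36 = 0*36 = 0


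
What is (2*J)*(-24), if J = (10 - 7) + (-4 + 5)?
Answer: -192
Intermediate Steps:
J = 4 (J = 3 + 1 = 4)
(2*J)*(-24) = (2*4)*(-24) = 8*(-24) = -192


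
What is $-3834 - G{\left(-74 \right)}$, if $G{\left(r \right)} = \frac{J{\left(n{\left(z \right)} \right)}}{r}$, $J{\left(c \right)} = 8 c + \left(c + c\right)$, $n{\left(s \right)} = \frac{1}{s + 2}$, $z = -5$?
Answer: $- \frac{425579}{111} \approx -3834.0$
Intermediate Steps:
$n{\left(s \right)} = \frac{1}{2 + s}$
$J{\left(c \right)} = 10 c$ ($J{\left(c \right)} = 8 c + 2 c = 10 c$)
$G{\left(r \right)} = - \frac{10}{3 r}$ ($G{\left(r \right)} = \frac{10 \frac{1}{2 - 5}}{r} = \frac{10 \frac{1}{-3}}{r} = \frac{10 \left(- \frac{1}{3}\right)}{r} = - \frac{10}{3 r}$)
$-3834 - G{\left(-74 \right)} = -3834 - - \frac{10}{3 \left(-74\right)} = -3834 - \left(- \frac{10}{3}\right) \left(- \frac{1}{74}\right) = -3834 - \frac{5}{111} = - \frac{425579}{111}$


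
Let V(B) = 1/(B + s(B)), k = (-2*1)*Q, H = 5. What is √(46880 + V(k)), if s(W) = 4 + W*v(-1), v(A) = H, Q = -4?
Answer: √31690893/26 ≈ 216.52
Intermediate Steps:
v(A) = 5
s(W) = 4 + 5*W (s(W) = 4 + W*5 = 4 + 5*W)
k = 8 (k = -2*1*(-4) = -2*(-4) = 8)
V(B) = 1/(4 + 6*B) (V(B) = 1/(B + (4 + 5*B)) = 1/(4 + 6*B))
√(46880 + V(k)) = √(46880 + 1/(2*(2 + 3*8))) = √(46880 + 1/(2*(2 + 24))) = √(46880 + (½)/26) = √(46880 + (½)*(1/26)) = √(46880 + 1/52) = √(2437761/52) = √31690893/26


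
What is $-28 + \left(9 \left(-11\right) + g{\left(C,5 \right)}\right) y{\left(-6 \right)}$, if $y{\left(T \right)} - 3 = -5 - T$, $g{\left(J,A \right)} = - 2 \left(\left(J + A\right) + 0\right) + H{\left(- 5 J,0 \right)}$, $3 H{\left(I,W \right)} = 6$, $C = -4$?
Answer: $-424$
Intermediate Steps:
$H{\left(I,W \right)} = 2$ ($H{\left(I,W \right)} = \frac{1}{3} \cdot 6 = 2$)
$g{\left(J,A \right)} = 2 - 2 A - 2 J$ ($g{\left(J,A \right)} = - 2 \left(\left(J + A\right) + 0\right) + 2 = - 2 \left(\left(A + J\right) + 0\right) + 2 = - 2 \left(A + J\right) + 2 = \left(- 2 A - 2 J\right) + 2 = 2 - 2 A - 2 J$)
$y{\left(T \right)} = -2 - T$ ($y{\left(T \right)} = 3 - \left(5 + T\right) = -2 - T$)
$-28 + \left(9 \left(-11\right) + g{\left(C,5 \right)}\right) y{\left(-6 \right)} = -28 + \left(9 \left(-11\right) - 0\right) \left(-2 - -6\right) = -28 + \left(-99 + \left(2 - 10 + 8\right)\right) \left(-2 + 6\right) = -28 + \left(-99 + 0\right) 4 = -28 - 396 = -424$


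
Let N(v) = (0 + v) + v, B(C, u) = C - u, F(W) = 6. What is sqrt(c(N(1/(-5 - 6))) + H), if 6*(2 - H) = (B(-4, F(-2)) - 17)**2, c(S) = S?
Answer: I*sqrt(57926)/22 ≈ 10.94*I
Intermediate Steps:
N(v) = 2*v (N(v) = v + v = 2*v)
H = -239/2 (H = 2 - ((-4 - 1*6) - 17)**2/6 = 2 - ((-4 - 6) - 17)**2/6 = 2 - (-10 - 17)**2/6 = 2 - 1/6*(-27)**2 = 2 - 1/6*729 = 2 - 243/2 = -239/2 ≈ -119.50)
sqrt(c(N(1/(-5 - 6))) + H) = sqrt(2/(-5 - 6) - 239/2) = sqrt(2/(-11) - 239/2) = sqrt(2*(-1/11) - 239/2) = sqrt(-2/11 - 239/2) = sqrt(-2633/22) = I*sqrt(57926)/22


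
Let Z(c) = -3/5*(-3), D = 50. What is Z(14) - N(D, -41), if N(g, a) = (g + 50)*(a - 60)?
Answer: 50509/5 ≈ 10102.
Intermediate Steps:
N(g, a) = (-60 + a)*(50 + g) (N(g, a) = (50 + g)*(-60 + a) = (-60 + a)*(50 + g))
Z(c) = 9/5 (Z(c) = -3*1/5*(-3) = -3/5*(-3) = 9/5)
Z(14) - N(D, -41) = 9/5 - (-3000 - 60*50 + 50*(-41) - 41*50) = 9/5 - (-3000 - 3000 - 2050 - 2050) = 9/5 - 1*(-10100) = 9/5 + 10100 = 50509/5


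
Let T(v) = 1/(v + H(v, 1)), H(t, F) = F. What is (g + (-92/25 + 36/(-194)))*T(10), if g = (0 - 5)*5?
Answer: -69999/26675 ≈ -2.6241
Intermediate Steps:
g = -25 (g = -5*5 = -25)
T(v) = 1/(1 + v) (T(v) = 1/(v + 1) = 1/(1 + v))
(g + (-92/25 + 36/(-194)))*T(10) = (-25 + (-92/25 + 36/(-194)))/(1 + 10) = (-25 + (-92*1/25 + 36*(-1/194)))/11 = (-25 + (-92/25 - 18/97))*(1/11) = (-25 - 9374/2425)*(1/11) = -69999/2425*1/11 = -69999/26675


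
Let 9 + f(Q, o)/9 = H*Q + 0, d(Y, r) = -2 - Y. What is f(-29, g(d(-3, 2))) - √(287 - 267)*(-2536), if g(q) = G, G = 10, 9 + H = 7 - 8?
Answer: 2529 + 5072*√5 ≈ 13870.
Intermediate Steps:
H = -10 (H = -9 + (7 - 8) = -9 - 1 = -10)
g(q) = 10
f(Q, o) = -81 - 90*Q (f(Q, o) = -81 + 9*(-10*Q + 0) = -81 + 9*(-10*Q) = -81 - 90*Q)
f(-29, g(d(-3, 2))) - √(287 - 267)*(-2536) = (-81 - 90*(-29)) - √(287 - 267)*(-2536) = (-81 + 2610) - √20*(-2536) = 2529 - 2*√5*(-2536) = 2529 - (-5072)*√5 = 2529 + 5072*√5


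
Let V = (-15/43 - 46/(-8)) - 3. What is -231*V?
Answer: -95403/172 ≈ -554.67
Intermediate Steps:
V = 413/172 (V = (-15*1/43 - 46*(-⅛)) - 3 = (-15/43 + 23/4) - 3 = 929/172 - 3 = 413/172 ≈ 2.4012)
-231*V = -231*413/172 = -95403/172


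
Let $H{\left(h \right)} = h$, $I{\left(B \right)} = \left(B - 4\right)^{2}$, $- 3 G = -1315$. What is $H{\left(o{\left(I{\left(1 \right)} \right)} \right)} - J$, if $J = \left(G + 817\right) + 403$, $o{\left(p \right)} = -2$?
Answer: $- \frac{4981}{3} \approx -1660.3$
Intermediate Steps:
$G = \frac{1315}{3}$ ($G = \left(- \frac{1}{3}\right) \left(-1315\right) = \frac{1315}{3} \approx 438.33$)
$I{\left(B \right)} = \left(-4 + B\right)^{2}$
$J = \frac{4975}{3}$ ($J = \left(\frac{1315}{3} + 817\right) + 403 = \frac{3766}{3} + 403 = \frac{4975}{3} \approx 1658.3$)
$H{\left(o{\left(I{\left(1 \right)} \right)} \right)} - J = -2 - \frac{4975}{3} = - \frac{4981}{3}$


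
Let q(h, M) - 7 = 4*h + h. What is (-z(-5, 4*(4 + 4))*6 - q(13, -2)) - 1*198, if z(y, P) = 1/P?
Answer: -4323/16 ≈ -270.19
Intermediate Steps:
q(h, M) = 7 + 5*h (q(h, M) = 7 + (4*h + h) = 7 + 5*h)
(-z(-5, 4*(4 + 4))*6 - q(13, -2)) - 1*198 = (-1/(4*(4 + 4))*6 - (7 + 5*13)) - 1*198 = (-1/(4*8)*6 - (7 + 65)) - 198 = (-1/32*6 - 1*72) - 198 = (-1*1/32*6 - 72) - 198 = (-1/32*6 - 72) - 198 = (-3/16 - 72) - 198 = -1155/16 - 198 = -4323/16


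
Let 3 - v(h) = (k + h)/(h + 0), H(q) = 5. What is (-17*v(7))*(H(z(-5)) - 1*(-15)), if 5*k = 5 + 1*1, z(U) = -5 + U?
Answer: -4352/7 ≈ -621.71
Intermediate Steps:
k = 6/5 (k = (5 + 1*1)/5 = (5 + 1)/5 = (⅕)*6 = 6/5 ≈ 1.2000)
v(h) = 3 - (6/5 + h)/h (v(h) = 3 - (6/5 + h)/(h + 0) = 3 - (6/5 + h)/h)
(-17*v(7))*(H(z(-5)) - 1*(-15)) = (-17*(2 - 6/5/7))*(5 - 1*(-15)) = (-17*(2 - 6/5*⅐))*(5 + 15) = -17*(2 - 6/35)*20 = -17*64/35*20 = -1088/35*20 = -4352/7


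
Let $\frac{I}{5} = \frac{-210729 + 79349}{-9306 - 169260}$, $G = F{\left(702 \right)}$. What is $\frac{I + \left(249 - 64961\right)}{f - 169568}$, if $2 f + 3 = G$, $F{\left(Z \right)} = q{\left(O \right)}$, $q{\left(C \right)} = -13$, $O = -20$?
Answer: $\frac{2888676523}{7570127004} \approx 0.38159$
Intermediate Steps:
$F{\left(Z \right)} = -13$
$G = -13$
$I = \frac{328450}{89283}$ ($I = 5 \frac{-210729 + 79349}{-9306 - 169260} = 5 \left(- \frac{131380}{-178566}\right) = 5 \left(\left(-131380\right) \left(- \frac{1}{178566}\right)\right) = 5 \cdot \frac{65690}{89283} = \frac{328450}{89283} \approx 3.6788$)
$f = -8$ ($f = - \frac{3}{2} + \frac{1}{2} \left(-13\right) = - \frac{3}{2} - \frac{13}{2} = -8$)
$\frac{I + \left(249 - 64961\right)}{f - 169568} = \frac{\frac{328450}{89283} + \left(249 - 64961\right)}{-8 - 169568} = \frac{\frac{328450}{89283} + \left(249 - 64961\right)}{-169576} = \left(\frac{328450}{89283} - 64712\right) \left(- \frac{1}{169576}\right) = \left(- \frac{5777353046}{89283}\right) \left(- \frac{1}{169576}\right) = \frac{2888676523}{7570127004}$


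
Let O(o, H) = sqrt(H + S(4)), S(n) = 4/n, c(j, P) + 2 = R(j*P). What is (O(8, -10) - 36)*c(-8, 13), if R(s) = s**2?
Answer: -389304 + 32442*I ≈ -3.893e+5 + 32442.0*I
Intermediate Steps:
c(j, P) = -2 + P**2*j**2 (c(j, P) = -2 + (j*P)**2 = -2 + (P*j)**2 = -2 + P**2*j**2)
O(o, H) = sqrt(1 + H) (O(o, H) = sqrt(H + 4/4) = sqrt(H + 4*(1/4)) = sqrt(H + 1) = sqrt(1 + H))
(O(8, -10) - 36)*c(-8, 13) = (sqrt(1 - 10) - 36)*(-2 + 13**2*(-8)**2) = (sqrt(-9) - 36)*(-2 + 169*64) = (3*I - 36)*(-2 + 10816) = (-36 + 3*I)*10814 = -389304 + 32442*I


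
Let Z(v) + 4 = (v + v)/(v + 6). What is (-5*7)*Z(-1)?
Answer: 154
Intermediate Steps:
Z(v) = -4 + 2*v/(6 + v) (Z(v) = -4 + (v + v)/(v + 6) = -4 + (2*v)/(6 + v) = -4 + 2*v/(6 + v))
(-5*7)*Z(-1) = (-5*7)*(2*(-12 - 1*(-1))/(6 - 1)) = -70*(-12 + 1)/5 = -70*(-11)/5 = -35*(-22/5) = 154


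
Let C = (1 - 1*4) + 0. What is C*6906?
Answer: -20718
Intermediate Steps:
C = -3 (C = (1 - 4) + 0 = -3 + 0 = -3)
C*6906 = -3*6906 = -20718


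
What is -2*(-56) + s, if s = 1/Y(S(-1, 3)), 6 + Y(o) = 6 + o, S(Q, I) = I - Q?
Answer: 449/4 ≈ 112.25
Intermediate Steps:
Y(o) = o (Y(o) = -6 + (6 + o) = o)
s = ¼ (s = 1/(3 - 1*(-1)) = 1/(3 + 1) = 1/4 = ¼ ≈ 0.25000)
-2*(-56) + s = -2*(-56) + ¼ = 112 + ¼ = 449/4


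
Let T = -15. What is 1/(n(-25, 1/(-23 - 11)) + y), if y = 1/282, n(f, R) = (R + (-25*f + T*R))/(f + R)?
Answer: -239982/5995597 ≈ -0.040026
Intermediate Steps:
n(f, R) = (-25*f - 14*R)/(R + f) (n(f, R) = (R + (-25*f - 15*R))/(f + R) = (-25*f - 14*R)/(R + f))
y = 1/282 ≈ 0.0035461
1/(n(-25, 1/(-23 - 11)) + y) = 1/((-25*(-25) - 14/(-23 - 11))/(1/(-23 - 11) - 25) + 1/282) = 1/((625 - 14/(-34))/(1/(-34) - 25) + 1/282) = 1/((625 - 14*(-1/34))/(-1/34 - 25) + 1/282) = 1/((625 + 7/17)/(-851/34) + 1/282) = 1/(-34/851*10632/17 + 1/282) = 1/(-21264/851 + 1/282) = 1/(-5995597/239982) = -239982/5995597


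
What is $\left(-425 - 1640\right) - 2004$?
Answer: $-4069$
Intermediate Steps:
$\left(-425 - 1640\right) - 2004 = -2065 - 2004 = -4069$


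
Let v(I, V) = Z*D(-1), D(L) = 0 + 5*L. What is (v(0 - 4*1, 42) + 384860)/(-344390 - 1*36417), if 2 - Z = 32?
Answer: -385010/380807 ≈ -1.0110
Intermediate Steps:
Z = -30 (Z = 2 - 1*32 = 2 - 32 = -30)
D(L) = 5*L
v(I, V) = 150 (v(I, V) = -150*(-1) = -30*(-5) = 150)
(v(0 - 4*1, 42) + 384860)/(-344390 - 1*36417) = (150 + 384860)/(-344390 - 1*36417) = 385010/(-344390 - 36417) = 385010/(-380807) = 385010*(-1/380807) = -385010/380807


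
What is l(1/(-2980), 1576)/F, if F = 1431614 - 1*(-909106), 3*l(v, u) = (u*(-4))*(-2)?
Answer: 788/438885 ≈ 0.0017955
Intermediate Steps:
l(v, u) = 8*u/3 (l(v, u) = ((u*(-4))*(-2))/3 = (-4*u*(-2))/3 = (8*u)/3 = 8*u/3)
F = 2340720 (F = 1431614 + 909106 = 2340720)
l(1/(-2980), 1576)/F = ((8/3)*1576)/2340720 = (12608/3)*(1/2340720) = 788/438885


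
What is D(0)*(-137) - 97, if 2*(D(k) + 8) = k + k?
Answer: 999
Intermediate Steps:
D(k) = -8 + k (D(k) = -8 + (k + k)/2 = -8 + (2*k)/2 = -8 + k)
D(0)*(-137) - 97 = (-8 + 0)*(-137) - 97 = -8*(-137) - 97 = 1096 - 97 = 999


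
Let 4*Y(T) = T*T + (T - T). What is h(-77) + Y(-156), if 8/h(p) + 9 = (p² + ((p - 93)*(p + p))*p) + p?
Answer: 12228943420/2010017 ≈ 6084.0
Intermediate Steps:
h(p) = 8/(-9 + p + p² + 2*p²*(-93 + p)) (h(p) = 8/(-9 + ((p² + ((p - 93)*(p + p))*p) + p)) = 8/(-9 + ((p² + ((-93 + p)*(2*p))*p) + p)) = 8/(-9 + ((p² + (2*p*(-93 + p))*p) + p)) = 8/(-9 + ((p² + 2*p²*(-93 + p)) + p)) = 8/(-9 + (p + p² + 2*p²*(-93 + p))) = 8/(-9 + p + p² + 2*p²*(-93 + p)))
Y(T) = T²/4 (Y(T) = (T*T + (T - T))/4 = (T² + 0)/4 = T²/4)
h(-77) + Y(-156) = 8/(-9 - 77 - 185*(-77)² + 2*(-77)³) + (¼)*(-156)² = 8/(-9 - 77 - 185*5929 + 2*(-456533)) + (¼)*24336 = 8/(-9 - 77 - 1096865 - 913066) + 6084 = 8/(-2010017) + 6084 = 8*(-1/2010017) + 6084 = -8/2010017 + 6084 = 12228943420/2010017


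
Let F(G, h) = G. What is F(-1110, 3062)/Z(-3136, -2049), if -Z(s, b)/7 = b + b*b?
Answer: 185/4895744 ≈ 3.7788e-5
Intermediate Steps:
Z(s, b) = -7*b - 7*b² (Z(s, b) = -7*(b + b*b) = -7*(b + b²) = -7*b - 7*b²)
F(-1110, 3062)/Z(-3136, -2049) = -1110*1/(14343*(1 - 2049)) = -1110/((-7*(-2049)*(-2048))) = -1110/(-29374464) = -1110*(-1/29374464) = 185/4895744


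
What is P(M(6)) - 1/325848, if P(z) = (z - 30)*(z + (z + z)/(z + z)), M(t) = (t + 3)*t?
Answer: 430119359/325848 ≈ 1320.0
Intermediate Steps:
M(t) = t*(3 + t) (M(t) = (3 + t)*t = t*(3 + t))
P(z) = (1 + z)*(-30 + z) (P(z) = (-30 + z)*(z + (2*z)/((2*z))) = (-30 + z)*(z + (2*z)*(1/(2*z))) = (-30 + z)*(z + 1) = (-30 + z)*(1 + z) = (1 + z)*(-30 + z))
P(M(6)) - 1/325848 = (-30 + (6*(3 + 6))² - 174*(3 + 6)) - 1/325848 = (-30 + (6*9)² - 174*9) - 1*1/325848 = (-30 + 54² - 29*54) - 1/325848 = (-30 + 2916 - 1566) - 1/325848 = 1320 - 1/325848 = 430119359/325848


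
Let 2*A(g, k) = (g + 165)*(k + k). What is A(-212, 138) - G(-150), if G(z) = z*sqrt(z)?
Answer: -6486 + 750*I*sqrt(6) ≈ -6486.0 + 1837.1*I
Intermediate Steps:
A(g, k) = k*(165 + g) (A(g, k) = ((g + 165)*(k + k))/2 = ((165 + g)*(2*k))/2 = (2*k*(165 + g))/2 = k*(165 + g))
G(z) = z**(3/2)
A(-212, 138) - G(-150) = 138*(165 - 212) - (-150)**(3/2) = 138*(-47) - (-750)*I*sqrt(6) = -6486 + 750*I*sqrt(6)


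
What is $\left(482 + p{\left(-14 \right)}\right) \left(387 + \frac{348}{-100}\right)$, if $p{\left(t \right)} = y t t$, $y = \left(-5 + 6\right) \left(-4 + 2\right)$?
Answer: $\frac{172584}{5} \approx 34517.0$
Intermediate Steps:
$y = -2$ ($y = 1 \left(-2\right) = -2$)
$p{\left(t \right)} = - 2 t^{2}$ ($p{\left(t \right)} = - 2 t t = - 2 t^{2}$)
$\left(482 + p{\left(-14 \right)}\right) \left(387 + \frac{348}{-100}\right) = \left(482 - 2 \left(-14\right)^{2}\right) \left(387 + \frac{348}{-100}\right) = \left(482 - 392\right) \left(387 + 348 \left(- \frac{1}{100}\right)\right) = \left(482 - 392\right) \left(387 - \frac{87}{25}\right) = 90 \cdot \frac{9588}{25} = \frac{172584}{5}$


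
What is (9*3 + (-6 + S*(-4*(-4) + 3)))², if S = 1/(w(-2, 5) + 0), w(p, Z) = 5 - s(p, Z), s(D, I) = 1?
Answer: 10609/16 ≈ 663.06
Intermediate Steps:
w(p, Z) = 4 (w(p, Z) = 5 - 1*1 = 5 - 1 = 4)
S = ¼ (S = 1/(4 + 0) = 1/4 = ¼ ≈ 0.25000)
(9*3 + (-6 + S*(-4*(-4) + 3)))² = (9*3 + (-6 + (-4*(-4) + 3)/4))² = (27 + (-6 + (16 + 3)/4))² = (27 + (-6 + (¼)*19))² = (27 + (-6 + 19/4))² = (27 - 5/4)² = (103/4)² = 10609/16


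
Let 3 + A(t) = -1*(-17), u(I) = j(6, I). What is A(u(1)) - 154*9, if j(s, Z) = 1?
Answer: -1372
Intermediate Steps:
u(I) = 1
A(t) = 14 (A(t) = -3 - 1*(-17) = -3 + 17 = 14)
A(u(1)) - 154*9 = 14 - 154*9 = 14 - 1386 = -1372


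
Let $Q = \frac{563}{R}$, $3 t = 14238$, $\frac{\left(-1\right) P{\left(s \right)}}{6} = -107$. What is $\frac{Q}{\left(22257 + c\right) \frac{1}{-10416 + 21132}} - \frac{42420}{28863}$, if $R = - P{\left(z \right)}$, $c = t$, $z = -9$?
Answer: $- \frac{16843029206}{9266052447} \approx -1.8177$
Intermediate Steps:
$P{\left(s \right)} = 642$ ($P{\left(s \right)} = \left(-6\right) \left(-107\right) = 642$)
$t = 4746$ ($t = \frac{1}{3} \cdot 14238 = 4746$)
$c = 4746$
$R = -642$ ($R = \left(-1\right) 642 = -642$)
$Q = - \frac{563}{642}$ ($Q = \frac{563}{-642} = 563 \left(- \frac{1}{642}\right) = - \frac{563}{642} \approx -0.87695$)
$\frac{Q}{\left(22257 + c\right) \frac{1}{-10416 + 21132}} - \frac{42420}{28863} = - \frac{563}{642 \frac{22257 + 4746}{-10416 + 21132}} - \frac{42420}{28863} = - \frac{563}{642 \cdot \frac{27003}{10716}} - \frac{14140}{9621} = - \frac{563}{642 \cdot 27003 \cdot \frac{1}{10716}} - \frac{14140}{9621} = - \frac{563}{642 \cdot \frac{9001}{3572}} - \frac{14140}{9621} = \left(- \frac{563}{642}\right) \frac{3572}{9001} - \frac{14140}{9621} = - \frac{1005518}{2889321} - \frac{14140}{9621} = - \frac{16843029206}{9266052447}$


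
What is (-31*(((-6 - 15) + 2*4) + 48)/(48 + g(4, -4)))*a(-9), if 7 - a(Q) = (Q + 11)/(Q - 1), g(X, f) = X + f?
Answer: -651/4 ≈ -162.75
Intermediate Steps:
a(Q) = 7 - (11 + Q)/(-1 + Q) (a(Q) = 7 - (Q + 11)/(Q - 1) = 7 - (11 + Q)/(-1 + Q))
(-31*(((-6 - 15) + 2*4) + 48)/(48 + g(4, -4)))*a(-9) = (-31*(((-6 - 15) + 2*4) + 48)/(48 + (4 - 4)))*(6*(-3 - 9)/(-1 - 9)) = (-31*((-21 + 8) + 48)/(48 + 0))*(6*(-12)/(-10)) = (-31*(-13 + 48)/48)*(6*(-⅒)*(-12)) = -1085/48*(36/5) = -31*35/48*(36/5) = -1085/48*36/5 = -651/4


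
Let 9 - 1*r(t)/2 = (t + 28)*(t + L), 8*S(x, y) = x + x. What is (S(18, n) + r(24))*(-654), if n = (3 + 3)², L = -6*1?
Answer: 1209573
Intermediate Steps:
L = -6
n = 36 (n = 6² = 36)
S(x, y) = x/4 (S(x, y) = (x + x)/8 = (2*x)/8 = x/4)
r(t) = 18 - 2*(-6 + t)*(28 + t) (r(t) = 18 - 2*(t + 28)*(t - 6) = 18 - 2*(28 + t)*(-6 + t) = 18 - 2*(-6 + t)*(28 + t))
(S(18, n) + r(24))*(-654) = ((¼)*18 + (354 - 44*24 - 2*24²))*(-654) = (9/2 + (354 - 1056 - 2*576))*(-654) = (9/2 + (354 - 1056 - 1152))*(-654) = (9/2 - 1854)*(-654) = -3699/2*(-654) = 1209573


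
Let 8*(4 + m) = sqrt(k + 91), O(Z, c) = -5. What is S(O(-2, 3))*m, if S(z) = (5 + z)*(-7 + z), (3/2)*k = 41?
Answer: 0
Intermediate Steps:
k = 82/3 (k = (2/3)*41 = 82/3 ≈ 27.333)
S(z) = (-7 + z)*(5 + z)
m = -4 + sqrt(1065)/24 (m = -4 + sqrt(82/3 + 91)/8 = -4 + sqrt(355/3)/8 = -4 + (sqrt(1065)/3)/8 = -4 + sqrt(1065)/24 ≈ -2.6402)
S(O(-2, 3))*m = (-35 + (-5)**2 - 2*(-5))*(-4 + sqrt(1065)/24) = (-35 + 25 + 10)*(-4 + sqrt(1065)/24) = 0*(-4 + sqrt(1065)/24) = 0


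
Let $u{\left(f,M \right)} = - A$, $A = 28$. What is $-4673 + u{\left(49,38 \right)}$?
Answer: $-4701$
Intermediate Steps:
$u{\left(f,M \right)} = -28$ ($u{\left(f,M \right)} = \left(-1\right) 28 = -28$)
$-4673 + u{\left(49,38 \right)} = -4673 - 28 = -4701$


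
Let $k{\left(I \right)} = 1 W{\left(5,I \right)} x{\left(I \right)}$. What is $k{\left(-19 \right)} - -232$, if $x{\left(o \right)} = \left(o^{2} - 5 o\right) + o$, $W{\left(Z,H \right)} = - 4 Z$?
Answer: $-8508$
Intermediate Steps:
$x{\left(o \right)} = o^{2} - 4 o$
$k{\left(I \right)} = - 20 I \left(-4 + I\right)$ ($k{\left(I \right)} = 1 \left(\left(-4\right) 5\right) I \left(-4 + I\right) = 1 \left(-20\right) I \left(-4 + I\right) = - 20 I \left(-4 + I\right)$)
$k{\left(-19 \right)} - -232 = 20 \left(-19\right) \left(4 - -19\right) - -232 = 20 \left(-19\right) \left(4 + 19\right) + 232 = 20 \left(-19\right) 23 + 232 = -8740 + 232 = -8508$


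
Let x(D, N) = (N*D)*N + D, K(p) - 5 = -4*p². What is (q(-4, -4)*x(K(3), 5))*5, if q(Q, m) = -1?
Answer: 4030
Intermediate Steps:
K(p) = 5 - 4*p²
x(D, N) = D + D*N² (x(D, N) = (D*N)*N + D = D*N² + D = D + D*N²)
(q(-4, -4)*x(K(3), 5))*5 = -(5 - 4*3²)*(1 + 5²)*5 = -(5 - 4*9)*(1 + 25)*5 = -(5 - 36)*26*5 = -(-31)*26*5 = -1*(-806)*5 = 806*5 = 4030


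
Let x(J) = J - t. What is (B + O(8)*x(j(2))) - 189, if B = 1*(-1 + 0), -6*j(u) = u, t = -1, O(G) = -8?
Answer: -586/3 ≈ -195.33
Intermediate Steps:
j(u) = -u/6
x(J) = 1 + J (x(J) = J - 1*(-1) = J + 1 = 1 + J)
B = -1 (B = 1*(-1) = -1)
(B + O(8)*x(j(2))) - 189 = (-1 - 8*(1 - ⅙*2)) - 189 = (-1 - 8*(1 - ⅓)) - 189 = (-1 - 8*⅔) - 189 = (-1 - 16/3) - 189 = -19/3 - 189 = -586/3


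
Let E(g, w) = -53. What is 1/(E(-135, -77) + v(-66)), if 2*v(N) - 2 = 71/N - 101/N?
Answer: -22/1139 ≈ -0.019315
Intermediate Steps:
v(N) = 1 - 15/N (v(N) = 1 + (71/N - 101/N)/2 = 1 + (-30/N)/2 = 1 - 15/N)
1/(E(-135, -77) + v(-66)) = 1/(-53 + (-15 - 66)/(-66)) = 1/(-53 - 1/66*(-81)) = 1/(-53 + 27/22) = 1/(-1139/22) = -22/1139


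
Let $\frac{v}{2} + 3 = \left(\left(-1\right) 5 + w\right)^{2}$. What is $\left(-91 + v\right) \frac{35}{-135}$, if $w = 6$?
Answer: $\frac{665}{27} \approx 24.63$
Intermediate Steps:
$v = -4$ ($v = -6 + 2 \left(\left(-1\right) 5 + 6\right)^{2} = -6 + 2 \left(-5 + 6\right)^{2} = -6 + 2 \cdot 1^{2} = -6 + 2 \cdot 1 = -6 + 2 = -4$)
$\left(-91 + v\right) \frac{35}{-135} = \left(-91 - 4\right) \frac{35}{-135} = - 95 \cdot 35 \left(- \frac{1}{135}\right) = \left(-95\right) \left(- \frac{7}{27}\right) = \frac{665}{27}$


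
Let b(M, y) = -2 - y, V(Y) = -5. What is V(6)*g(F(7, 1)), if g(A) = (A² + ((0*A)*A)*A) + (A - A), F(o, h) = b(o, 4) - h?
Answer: -245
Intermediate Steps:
F(o, h) = -6 - h (F(o, h) = (-2 - 1*4) - h = (-2 - 4) - h = -6 - h)
g(A) = A² (g(A) = (A² + (0*A)*A) + 0 = (A² + 0*A) + 0 = (A² + 0) + 0 = A² + 0 = A²)
V(6)*g(F(7, 1)) = -5*(-6 - 1*1)² = -5*(-6 - 1)² = -5*(-7)² = -5*49 = -245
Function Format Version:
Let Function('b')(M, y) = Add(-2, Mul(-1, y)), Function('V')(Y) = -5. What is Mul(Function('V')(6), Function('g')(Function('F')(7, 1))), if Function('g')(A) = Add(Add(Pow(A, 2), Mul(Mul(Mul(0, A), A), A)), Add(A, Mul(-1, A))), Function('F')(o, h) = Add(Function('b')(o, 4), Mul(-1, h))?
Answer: -245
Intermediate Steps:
Function('F')(o, h) = Add(-6, Mul(-1, h)) (Function('F')(o, h) = Add(Add(-2, Mul(-1, 4)), Mul(-1, h)) = Add(Add(-2, -4), Mul(-1, h)) = Add(-6, Mul(-1, h)))
Function('g')(A) = Pow(A, 2) (Function('g')(A) = Add(Add(Pow(A, 2), Mul(Mul(0, A), A)), 0) = Add(Add(Pow(A, 2), Mul(0, A)), 0) = Add(Add(Pow(A, 2), 0), 0) = Add(Pow(A, 2), 0) = Pow(A, 2))
Mul(Function('V')(6), Function('g')(Function('F')(7, 1))) = Mul(-5, Pow(Add(-6, Mul(-1, 1)), 2)) = Mul(-5, Pow(Add(-6, -1), 2)) = Mul(-5, Pow(-7, 2)) = Mul(-5, 49) = -245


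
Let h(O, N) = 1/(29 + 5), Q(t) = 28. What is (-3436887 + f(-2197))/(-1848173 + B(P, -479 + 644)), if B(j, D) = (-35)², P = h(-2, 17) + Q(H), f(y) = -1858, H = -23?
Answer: 3438745/1846948 ≈ 1.8619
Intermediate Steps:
h(O, N) = 1/34
P = 953/34 (P = 1/34 + 28 = 953/34 ≈ 28.029)
B(j, D) = 1225
(-3436887 + f(-2197))/(-1848173 + B(P, -479 + 644)) = (-3436887 - 1858)/(-1848173 + 1225) = -3438745/(-1846948) = -3438745*(-1/1846948) = 3438745/1846948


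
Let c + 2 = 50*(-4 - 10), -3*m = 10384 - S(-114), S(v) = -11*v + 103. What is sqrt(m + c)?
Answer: I*sqrt(3711) ≈ 60.918*I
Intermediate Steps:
S(v) = 103 - 11*v
m = -3009 (m = -(10384 - (103 - 11*(-114)))/3 = -(10384 - (103 + 1254))/3 = -(10384 - 1*1357)/3 = -(10384 - 1357)/3 = -1/3*9027 = -3009)
c = -702 (c = -2 + 50*(-4 - 10) = -2 + 50*(-14) = -2 - 700 = -702)
sqrt(m + c) = sqrt(-3009 - 702) = sqrt(-3711) = I*sqrt(3711)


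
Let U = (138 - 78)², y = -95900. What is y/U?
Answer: -959/36 ≈ -26.639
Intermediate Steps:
U = 3600 (U = 60² = 3600)
y/U = -95900/3600 = -95900*1/3600 = -959/36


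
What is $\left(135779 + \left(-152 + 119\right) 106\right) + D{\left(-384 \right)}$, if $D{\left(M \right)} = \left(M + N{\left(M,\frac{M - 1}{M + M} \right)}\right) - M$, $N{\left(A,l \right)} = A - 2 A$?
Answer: $132665$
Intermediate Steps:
$N{\left(A,l \right)} = - A$
$D{\left(M \right)} = - M$ ($D{\left(M \right)} = \left(M - M\right) - M = 0 - M = - M$)
$\left(135779 + \left(-152 + 119\right) 106\right) + D{\left(-384 \right)} = \left(135779 + \left(-152 + 119\right) 106\right) - -384 = \left(135779 - 3498\right) + 384 = 132281 + 384 = 132665$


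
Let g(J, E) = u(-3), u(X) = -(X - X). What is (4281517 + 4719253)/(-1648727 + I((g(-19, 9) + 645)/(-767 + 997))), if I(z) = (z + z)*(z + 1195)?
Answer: -1904562932/347449079 ≈ -5.4816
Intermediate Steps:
u(X) = 0 (u(X) = -1*0 = 0)
g(J, E) = 0
I(z) = 2*z*(1195 + z) (I(z) = (2*z)*(1195 + z) = 2*z*(1195 + z))
(4281517 + 4719253)/(-1648727 + I((g(-19, 9) + 645)/(-767 + 997))) = (4281517 + 4719253)/(-1648727 + 2*((0 + 645)/(-767 + 997))*(1195 + (0 + 645)/(-767 + 997))) = 9000770/(-1648727 + 2*(645/230)*(1195 + 645/230)) = 9000770/(-1648727 + 2*(645*(1/230))*(1195 + 645*(1/230))) = 9000770/(-1648727 + 2*(129/46)*(1195 + 129/46)) = 9000770/(-1648727 + 2*(129/46)*(55099/46)) = 9000770/(-1648727 + 7107771/1058) = 9000770/(-1737245395/1058) = 9000770*(-1058/1737245395) = -1904562932/347449079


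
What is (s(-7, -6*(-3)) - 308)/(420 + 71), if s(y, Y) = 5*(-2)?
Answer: -318/491 ≈ -0.64766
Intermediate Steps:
s(y, Y) = -10
(s(-7, -6*(-3)) - 308)/(420 + 71) = (-10 - 308)/(420 + 71) = -318/491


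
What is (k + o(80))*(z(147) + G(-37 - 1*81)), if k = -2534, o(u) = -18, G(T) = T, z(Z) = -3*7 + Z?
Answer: -20416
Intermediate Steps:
z(Z) = -21 + Z
(k + o(80))*(z(147) + G(-37 - 1*81)) = (-2534 - 18)*((-21 + 147) + (-37 - 1*81)) = -2552*(126 + (-37 - 81)) = -2552*(126 - 118) = -2552*8 = -20416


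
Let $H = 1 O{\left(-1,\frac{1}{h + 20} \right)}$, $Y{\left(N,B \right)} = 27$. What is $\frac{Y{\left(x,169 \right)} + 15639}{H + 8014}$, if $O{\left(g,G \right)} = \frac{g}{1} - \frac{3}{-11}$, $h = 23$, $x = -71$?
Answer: $\frac{28721}{14691} \approx 1.955$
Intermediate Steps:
$O{\left(g,G \right)} = \frac{3}{11} + g$ ($O{\left(g,G \right)} = g 1 - - \frac{3}{11} = g + \frac{3}{11} = \frac{3}{11} + g$)
$H = - \frac{8}{11}$ ($H = 1 \left(\frac{3}{11} - 1\right) = 1 \left(- \frac{8}{11}\right) = - \frac{8}{11} \approx -0.72727$)
$\frac{Y{\left(x,169 \right)} + 15639}{H + 8014} = \frac{27 + 15639}{- \frac{8}{11} + 8014} = \frac{15666}{\frac{88146}{11}} = 15666 \cdot \frac{11}{88146} = \frac{28721}{14691}$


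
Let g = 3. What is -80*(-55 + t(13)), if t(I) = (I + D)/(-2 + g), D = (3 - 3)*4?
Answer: 3360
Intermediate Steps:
D = 0 (D = 0*4 = 0)
t(I) = I (t(I) = (I + 0)/(-2 + 3) = I/1 = I*1 = I)
-80*(-55 + t(13)) = -80*(-55 + 13) = -80*(-42) = 3360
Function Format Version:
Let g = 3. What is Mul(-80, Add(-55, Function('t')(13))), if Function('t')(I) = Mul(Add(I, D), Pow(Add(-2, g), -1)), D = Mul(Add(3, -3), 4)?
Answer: 3360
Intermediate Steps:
D = 0 (D = Mul(0, 4) = 0)
Function('t')(I) = I (Function('t')(I) = Mul(Add(I, 0), Pow(Add(-2, 3), -1)) = Mul(I, Pow(1, -1)) = Mul(I, 1) = I)
Mul(-80, Add(-55, Function('t')(13))) = Mul(-80, Add(-55, 13)) = Mul(-80, -42) = 3360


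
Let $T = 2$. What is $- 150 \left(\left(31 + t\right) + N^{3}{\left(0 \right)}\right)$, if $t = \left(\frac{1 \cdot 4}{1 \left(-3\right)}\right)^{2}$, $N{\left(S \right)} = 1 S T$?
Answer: $- \frac{14750}{3} \approx -4916.7$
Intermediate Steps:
$N{\left(S \right)} = 2 S$ ($N{\left(S \right)} = 1 S 2 = S 2 = 2 S$)
$t = \frac{16}{9}$ ($t = \left(\frac{4}{-3}\right)^{2} = \left(4 \left(- \frac{1}{3}\right)\right)^{2} = \left(- \frac{4}{3}\right)^{2} = \frac{16}{9} \approx 1.7778$)
$- 150 \left(\left(31 + t\right) + N^{3}{\left(0 \right)}\right) = - 150 \left(\left(31 + \frac{16}{9}\right) + \left(2 \cdot 0\right)^{3}\right) = - 150 \left(\frac{295}{9} + 0^{3}\right) = - 150 \left(\frac{295}{9} + 0\right) = \left(-150\right) \frac{295}{9} = - \frac{14750}{3}$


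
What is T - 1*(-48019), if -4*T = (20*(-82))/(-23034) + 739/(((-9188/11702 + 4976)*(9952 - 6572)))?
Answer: 19786922861184248537/412064603602080 ≈ 48019.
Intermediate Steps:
T = -7339184030983/412064603602080 (T = -((20*(-82))/(-23034) + 739/(((-9188/11702 + 4976)*(9952 - 6572))))/4 = -(-1640*(-1/23034) + 739/(((-9188*1/11702 + 4976)*3380)))/4 = -(820/11517 + 739/(((-4594/5851 + 4976)*3380)))/4 = -(820/11517 + 739/(((29109982/5851)*3380)))/4 = -(820/11517 + 739/(98391739160/5851))/4 = -(820/11517 + 739*(5851/98391739160))/4 = -(820/11517 + 4323889/98391739160)/4 = -¼*7339184030983/103016150900520 = -7339184030983/412064603602080 ≈ -0.017811)
T - 1*(-48019) = -7339184030983/412064603602080 - 1*(-48019) = -7339184030983/412064603602080 + 48019 = 19786922861184248537/412064603602080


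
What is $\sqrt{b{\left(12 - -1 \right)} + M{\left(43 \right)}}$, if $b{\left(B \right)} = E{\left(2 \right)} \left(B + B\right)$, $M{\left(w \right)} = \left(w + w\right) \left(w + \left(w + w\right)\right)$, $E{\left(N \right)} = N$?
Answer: $\sqrt{11146} \approx 105.57$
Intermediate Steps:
$M{\left(w \right)} = 6 w^{2}$ ($M{\left(w \right)} = 2 w \left(w + 2 w\right) = 2 w 3 w = 6 w^{2}$)
$b{\left(B \right)} = 4 B$ ($b{\left(B \right)} = 2 \left(B + B\right) = 2 \cdot 2 B = 4 B$)
$\sqrt{b{\left(12 - -1 \right)} + M{\left(43 \right)}} = \sqrt{4 \left(12 - -1\right) + 6 \cdot 43^{2}} = \sqrt{4 \left(12 + 1\right) + 6 \cdot 1849} = \sqrt{4 \cdot 13 + 11094} = \sqrt{52 + 11094} = \sqrt{11146}$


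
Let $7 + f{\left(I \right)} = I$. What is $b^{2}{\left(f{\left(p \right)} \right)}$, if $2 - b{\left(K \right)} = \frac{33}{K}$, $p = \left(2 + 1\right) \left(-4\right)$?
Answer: $\frac{5041}{361} \approx 13.964$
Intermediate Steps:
$p = -12$ ($p = 3 \left(-4\right) = -12$)
$f{\left(I \right)} = -7 + I$
$b{\left(K \right)} = 2 - \frac{33}{K}$
$b^{2}{\left(f{\left(p \right)} \right)} = \left(2 - \frac{33}{-7 - 12}\right)^{2} = \left(2 - \frac{33}{-19}\right)^{2} = \left(2 - - \frac{33}{19}\right)^{2} = \left(2 + \frac{33}{19}\right)^{2} = \left(\frac{71}{19}\right)^{2} = \frac{5041}{361}$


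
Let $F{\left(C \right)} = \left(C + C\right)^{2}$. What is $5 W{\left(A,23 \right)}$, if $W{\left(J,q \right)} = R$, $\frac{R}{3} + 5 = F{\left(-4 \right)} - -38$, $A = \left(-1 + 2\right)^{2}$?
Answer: $1455$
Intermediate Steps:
$F{\left(C \right)} = 4 C^{2}$ ($F{\left(C \right)} = \left(2 C\right)^{2} = 4 C^{2}$)
$A = 1$ ($A = 1^{2} = 1$)
$R = 291$ ($R = -15 + 3 \left(4 \left(-4\right)^{2} - -38\right) = -15 + 3 \left(4 \cdot 16 + 38\right) = -15 + 3 \left(64 + 38\right) = -15 + 3 \cdot 102 = -15 + 306 = 291$)
$W{\left(J,q \right)} = 291$
$5 W{\left(A,23 \right)} = 5 \cdot 291 = 1455$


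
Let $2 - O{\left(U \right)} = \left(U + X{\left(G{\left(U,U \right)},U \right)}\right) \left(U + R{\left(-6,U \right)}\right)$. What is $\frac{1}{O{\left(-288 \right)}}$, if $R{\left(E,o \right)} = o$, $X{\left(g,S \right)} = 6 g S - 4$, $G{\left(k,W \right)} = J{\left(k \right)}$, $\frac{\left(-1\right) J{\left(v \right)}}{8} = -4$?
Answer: $- \frac{1}{32018686} \approx -3.1232 \cdot 10^{-8}$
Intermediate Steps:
$J{\left(v \right)} = 32$ ($J{\left(v \right)} = \left(-8\right) \left(-4\right) = 32$)
$G{\left(k,W \right)} = 32$
$X{\left(g,S \right)} = -4 + 6 S g$ ($X{\left(g,S \right)} = 6 S g - 4 = -4 + 6 S g$)
$O{\left(U \right)} = 2 - 2 U \left(-4 + 193 U\right)$ ($O{\left(U \right)} = 2 - \left(U + \left(-4 + 6 U 32\right)\right) \left(U + U\right) = 2 - \left(U + \left(-4 + 192 U\right)\right) 2 U = 2 - \left(-4 + 193 U\right) 2 U = 2 - 2 U \left(-4 + 193 U\right)$)
$\frac{1}{O{\left(-288 \right)}} = \frac{1}{2 - 386 \left(-288\right)^{2} + 8 \left(-288\right)} = \frac{1}{2 - 32016384 - 2304} = \frac{1}{-32018686} = - \frac{1}{32018686}$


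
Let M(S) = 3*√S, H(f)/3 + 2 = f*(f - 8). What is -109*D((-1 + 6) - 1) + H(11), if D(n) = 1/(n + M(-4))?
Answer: 1100/13 + 327*I/26 ≈ 84.615 + 12.577*I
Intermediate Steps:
H(f) = -6 + 3*f*(-8 + f) (H(f) = -6 + 3*(f*(f - 8)) = -6 + 3*(f*(-8 + f)) = -6 + 3*f*(-8 + f))
D(n) = 1/(n + 6*I) (D(n) = 1/(n + 3*√(-4)) = 1/(n + 3*(2*I)) = 1/(n + 6*I))
-109*D((-1 + 6) - 1) + H(11) = -109/(((-1 + 6) - 1) + 6*I) + (-6 - 24*11 + 3*11²) = -109/((5 - 1) + 6*I) + (-6 - 264 + 3*121) = -109*(4 - 6*I)/52 + (-6 - 264 + 363) = -109*(4 - 6*I)/52 + 93 = 93 - 109*(4 - 6*I)/52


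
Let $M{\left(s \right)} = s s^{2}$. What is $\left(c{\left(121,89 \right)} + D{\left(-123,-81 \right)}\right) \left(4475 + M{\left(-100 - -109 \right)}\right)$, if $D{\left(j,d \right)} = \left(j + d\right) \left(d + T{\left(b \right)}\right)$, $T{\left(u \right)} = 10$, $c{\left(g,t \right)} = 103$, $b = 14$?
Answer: $75910748$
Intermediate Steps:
$D{\left(j,d \right)} = \left(10 + d\right) \left(d + j\right)$ ($D{\left(j,d \right)} = \left(j + d\right) \left(d + 10\right) = \left(d + j\right) \left(10 + d\right) = \left(10 + d\right) \left(d + j\right)$)
$M{\left(s \right)} = s^{3}$
$\left(c{\left(121,89 \right)} + D{\left(-123,-81 \right)}\right) \left(4475 + M{\left(-100 - -109 \right)}\right) = \left(103 + \left(\left(-81\right)^{2} + 10 \left(-81\right) + 10 \left(-123\right) - -9963\right)\right) \left(4475 + \left(-100 - -109\right)^{3}\right) = \left(103 + \left(6561 - 810 - 1230 + 9963\right)\right) \left(4475 + \left(-100 + 109\right)^{3}\right) = \left(103 + 14484\right) \left(4475 + 9^{3}\right) = 14587 \left(4475 + 729\right) = 14587 \cdot 5204 = 75910748$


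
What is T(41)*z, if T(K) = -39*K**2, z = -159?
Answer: 10423881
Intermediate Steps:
T(41)*z = -39*41**2*(-159) = -39*1681*(-159) = -65559*(-159) = 10423881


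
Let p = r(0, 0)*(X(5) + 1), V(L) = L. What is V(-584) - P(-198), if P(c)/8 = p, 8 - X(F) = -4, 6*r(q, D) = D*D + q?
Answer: -584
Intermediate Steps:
r(q, D) = q/6 + D²/6 (r(q, D) = (D*D + q)/6 = (D² + q)/6 = (q + D²)/6 = q/6 + D²/6)
X(F) = 12 (X(F) = 8 - 1*(-4) = 8 + 4 = 12)
p = 0 (p = ((⅙)*0 + (⅙)*0²)*(12 + 1) = (0 + (⅙)*0)*13 = (0 + 0)*13 = 0*13 = 0)
P(c) = 0 (P(c) = 8*0 = 0)
V(-584) - P(-198) = -584 - 1*0 = -584 + 0 = -584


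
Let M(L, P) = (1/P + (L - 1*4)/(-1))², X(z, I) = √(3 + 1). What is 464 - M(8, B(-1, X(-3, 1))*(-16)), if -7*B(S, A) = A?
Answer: 460495/1024 ≈ 449.70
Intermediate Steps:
X(z, I) = 2 (X(z, I) = √4 = 2)
B(S, A) = -A/7
M(L, P) = (4 + 1/P - L)² (M(L, P) = (1/P + (L - 4)*(-1))² = (1/P + (-4 + L)*(-1))² = (1/P + (4 - L))² = (4 + 1/P - L)²)
464 - M(8, B(-1, X(-3, 1))*(-16)) = 464 - (1 + 4*(-⅐*2*(-16)) - 1*8*-⅐*2*(-16))²/(-⅐*2*(-16))² = 464 - (1 + 4*(-2/7*(-16)) - 1*8*(-2/7*(-16)))²/(-2/7*(-16))² = 464 - (1 + 4*(32/7) - 1*8*32/7)²/(32/7)² = 464 - 49*(1 + 128/7 - 256/7)²/1024 = 464 - 49*(-121/7)²/1024 = 464 - 49*14641/(1024*49) = 464 - 1*14641/1024 = 464 - 14641/1024 = 460495/1024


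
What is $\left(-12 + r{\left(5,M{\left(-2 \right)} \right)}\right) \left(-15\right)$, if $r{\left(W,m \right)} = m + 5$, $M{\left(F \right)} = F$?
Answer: $135$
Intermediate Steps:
$r{\left(W,m \right)} = 5 + m$
$\left(-12 + r{\left(5,M{\left(-2 \right)} \right)}\right) \left(-15\right) = \left(-12 + \left(5 - 2\right)\right) \left(-15\right) = \left(-12 + 3\right) \left(-15\right) = \left(-9\right) \left(-15\right) = 135$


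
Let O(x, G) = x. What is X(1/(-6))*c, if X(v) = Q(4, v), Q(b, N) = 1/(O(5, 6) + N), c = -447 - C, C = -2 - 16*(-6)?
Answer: -3246/29 ≈ -111.93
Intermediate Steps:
C = 94 (C = -2 + 96 = 94)
c = -541 (c = -447 - 1*94 = -447 - 94 = -541)
Q(b, N) = 1/(5 + N)
X(v) = 1/(5 + v)
X(1/(-6))*c = -541/(5 + 1/(-6)) = -541/(5 - ⅙) = -541/(29/6) = (6/29)*(-541) = -3246/29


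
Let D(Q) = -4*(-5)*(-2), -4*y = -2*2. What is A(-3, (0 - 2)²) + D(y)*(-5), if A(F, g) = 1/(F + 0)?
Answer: 599/3 ≈ 199.67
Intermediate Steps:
A(F, g) = 1/F
y = 1 (y = -(-1)*2/2 = -¼*(-4) = 1)
D(Q) = -40 (D(Q) = 20*(-2) = -40)
A(-3, (0 - 2)²) + D(y)*(-5) = 1/(-3) - 40*(-5) = -⅓ + 200 = 599/3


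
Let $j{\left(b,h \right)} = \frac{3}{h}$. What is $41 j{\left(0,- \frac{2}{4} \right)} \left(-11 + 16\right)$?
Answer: $-1230$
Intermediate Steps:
$41 j{\left(0,- \frac{2}{4} \right)} \left(-11 + 16\right) = 41 \frac{3}{\left(-2\right) \frac{1}{4}} \left(-11 + 16\right) = 41 \frac{3}{\left(-2\right) \frac{1}{4}} \cdot 5 = 41 \frac{3}{- \frac{1}{2}} \cdot 5 = 41 \cdot 3 \left(-2\right) 5 = 41 \left(-6\right) 5 = \left(-246\right) 5 = -1230$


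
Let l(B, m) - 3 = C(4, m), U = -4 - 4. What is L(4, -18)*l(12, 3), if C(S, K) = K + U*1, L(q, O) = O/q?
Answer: 9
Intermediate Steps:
U = -8
C(S, K) = -8 + K (C(S, K) = K - 8*1 = K - 8 = -8 + K)
l(B, m) = -5 + m (l(B, m) = 3 + (-8 + m) = -5 + m)
L(4, -18)*l(12, 3) = (-18/4)*(-5 + 3) = -18*¼*(-2) = -9/2*(-2) = 9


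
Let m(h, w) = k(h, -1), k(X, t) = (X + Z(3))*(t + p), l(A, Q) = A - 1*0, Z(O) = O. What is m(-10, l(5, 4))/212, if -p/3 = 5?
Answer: 28/53 ≈ 0.52830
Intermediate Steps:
p = -15 (p = -3*5 = -15)
l(A, Q) = A (l(A, Q) = A + 0 = A)
k(X, t) = (-15 + t)*(3 + X) (k(X, t) = (X + 3)*(t - 15) = (3 + X)*(-15 + t) = (-15 + t)*(3 + X))
m(h, w) = -48 - 16*h (m(h, w) = -45 - 15*h + 3*(-1) + h*(-1) = -45 - 15*h - 3 - h = -48 - 16*h)
m(-10, l(5, 4))/212 = (-48 - 16*(-10))/212 = (-48 + 160)*(1/212) = 112*(1/212) = 28/53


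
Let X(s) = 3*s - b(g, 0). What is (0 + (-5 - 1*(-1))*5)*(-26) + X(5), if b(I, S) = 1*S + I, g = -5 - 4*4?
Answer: 556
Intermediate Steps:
g = -21 (g = -5 - 16 = -21)
b(I, S) = I + S (b(I, S) = S + I = I + S)
X(s) = 21 + 3*s (X(s) = 3*s - (-21 + 0) = 3*s - 1*(-21) = 3*s + 21 = 21 + 3*s)
(0 + (-5 - 1*(-1))*5)*(-26) + X(5) = (0 + (-5 - 1*(-1))*5)*(-26) + (21 + 3*5) = (0 + (-5 + 1)*5)*(-26) + (21 + 15) = (0 - 4*5)*(-26) + 36 = (0 - 20)*(-26) + 36 = -20*(-26) + 36 = 520 + 36 = 556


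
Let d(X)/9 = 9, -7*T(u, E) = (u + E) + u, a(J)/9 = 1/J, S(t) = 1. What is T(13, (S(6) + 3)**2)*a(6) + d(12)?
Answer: 72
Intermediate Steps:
a(J) = 9/J
T(u, E) = -2*u/7 - E/7 (T(u, E) = -((u + E) + u)/7 = -((E + u) + u)/7 = -(E + 2*u)/7 = -2*u/7 - E/7)
d(X) = 81 (d(X) = 9*9 = 81)
T(13, (S(6) + 3)**2)*a(6) + d(12) = (-2/7*13 - (1 + 3)**2/7)*(9/6) + 81 = (-26/7 - 1/7*4**2)*(9*(1/6)) + 81 = (-26/7 - 1/7*16)*(3/2) + 81 = (-26/7 - 16/7)*(3/2) + 81 = -6*3/2 + 81 = -9 + 81 = 72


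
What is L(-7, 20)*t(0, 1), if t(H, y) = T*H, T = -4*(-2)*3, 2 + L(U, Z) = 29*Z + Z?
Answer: 0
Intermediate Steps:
L(U, Z) = -2 + 30*Z (L(U, Z) = -2 + (29*Z + Z) = -2 + 30*Z)
T = 24 (T = 8*3 = 24)
t(H, y) = 24*H
L(-7, 20)*t(0, 1) = (-2 + 30*20)*(24*0) = (-2 + 600)*0 = 598*0 = 0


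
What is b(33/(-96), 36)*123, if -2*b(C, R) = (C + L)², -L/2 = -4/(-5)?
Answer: -11896683/51200 ≈ -232.36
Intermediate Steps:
L = -8/5 (L = -(-8)/(-5) = -(-8)*(-1)/5 = -2*⅘ = -8/5 ≈ -1.6000)
b(C, R) = -(-8/5 + C)²/2 (b(C, R) = -(C - 8/5)²/2 = -(-8/5 + C)²/2)
b(33/(-96), 36)*123 = -(-8 + 5*(33/(-96)))²/50*123 = -(-8 + 5*(33*(-1/96)))²/50*123 = -(-8 + 5*(-11/32))²/50*123 = -(-8 - 55/32)²/50*123 = -(-311/32)²/50*123 = -1/50*96721/1024*123 = -96721/51200*123 = -11896683/51200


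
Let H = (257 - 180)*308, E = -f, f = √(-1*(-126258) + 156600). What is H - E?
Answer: 23716 + √282858 ≈ 24248.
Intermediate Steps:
f = √282858 (f = √(126258 + 156600) = √282858 ≈ 531.84)
E = -√282858 ≈ -531.84
H = 23716 (H = 77*308 = 23716)
H - E = 23716 - (-1)*√282858 = 23716 + √282858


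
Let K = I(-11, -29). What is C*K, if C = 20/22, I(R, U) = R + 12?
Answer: 10/11 ≈ 0.90909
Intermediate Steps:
I(R, U) = 12 + R
K = 1 (K = 12 - 11 = 1)
C = 10/11 (C = 20*(1/22) = 10/11 ≈ 0.90909)
C*K = (10/11)*1 = 10/11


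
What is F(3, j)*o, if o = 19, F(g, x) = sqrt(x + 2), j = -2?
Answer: 0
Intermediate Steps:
F(g, x) = sqrt(2 + x)
F(3, j)*o = sqrt(2 - 2)*19 = sqrt(0)*19 = 0*19 = 0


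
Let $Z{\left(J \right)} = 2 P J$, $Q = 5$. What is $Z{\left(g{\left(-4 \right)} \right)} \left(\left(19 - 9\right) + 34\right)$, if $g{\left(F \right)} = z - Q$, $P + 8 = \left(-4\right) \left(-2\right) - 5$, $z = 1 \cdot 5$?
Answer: $0$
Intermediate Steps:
$z = 5$
$P = -5$ ($P = -8 - -3 = -8 + \left(8 - 5\right) = -8 + 3 = -5$)
$g{\left(F \right)} = 0$ ($g{\left(F \right)} = 5 - 5 = 0$)
$Z{\left(J \right)} = - 10 J$ ($Z{\left(J \right)} = 2 \left(-5\right) J = - 10 J$)
$Z{\left(g{\left(-4 \right)} \right)} \left(\left(19 - 9\right) + 34\right) = \left(-10\right) 0 \left(\left(19 - 9\right) + 34\right) = 0 \left(10 + 34\right) = 0 \cdot 44 = 0$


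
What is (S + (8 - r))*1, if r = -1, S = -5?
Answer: 4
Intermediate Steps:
(S + (8 - r))*1 = (-5 + (8 - 1*(-1)))*1 = (-5 + (8 + 1))*1 = (-5 + 9)*1 = 4*1 = 4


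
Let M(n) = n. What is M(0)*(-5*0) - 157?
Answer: -157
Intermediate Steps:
M(0)*(-5*0) - 157 = 0*(-5*0) - 157 = 0*0 - 157 = 0 - 157 = -157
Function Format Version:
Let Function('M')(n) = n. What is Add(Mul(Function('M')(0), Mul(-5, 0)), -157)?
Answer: -157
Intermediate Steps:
Add(Mul(Function('M')(0), Mul(-5, 0)), -157) = Add(Mul(0, Mul(-5, 0)), -157) = Add(Mul(0, 0), -157) = Add(0, -157) = -157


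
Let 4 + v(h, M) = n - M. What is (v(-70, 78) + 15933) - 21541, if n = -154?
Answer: -5844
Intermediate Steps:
v(h, M) = -158 - M (v(h, M) = -4 + (-154 - M) = -158 - M)
(v(-70, 78) + 15933) - 21541 = ((-158 - 1*78) + 15933) - 21541 = ((-158 - 78) + 15933) - 21541 = (-236 + 15933) - 21541 = 15697 - 21541 = -5844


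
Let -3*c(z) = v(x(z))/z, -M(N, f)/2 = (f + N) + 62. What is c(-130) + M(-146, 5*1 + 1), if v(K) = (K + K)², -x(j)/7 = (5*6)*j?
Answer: 7644156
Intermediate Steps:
x(j) = -210*j (x(j) = -7*5*6*j = -210*j)
v(K) = 4*K² (v(K) = (2*K)² = 4*K²)
M(N, f) = -124 - 2*N - 2*f (M(N, f) = -2*((f + N) + 62) = -2*((N + f) + 62) = -2*(62 + N + f) = -124 - 2*N - 2*f)
c(z) = -58800*z (c(z) = -4*(-210*z)²/(3*z) = -4*(44100*z²)/(3*z) = -176400*z²/(3*z) = -58800*z)
c(-130) + M(-146, 5*1 + 1) = -58800*(-130) + (-124 - 2*(-146) - 2*(5*1 + 1)) = 7644000 + (-124 + 292 - 2*(5 + 1)) = 7644000 + (-124 + 292 - 2*6) = 7644000 + (-124 + 292 - 12) = 7644000 + 156 = 7644156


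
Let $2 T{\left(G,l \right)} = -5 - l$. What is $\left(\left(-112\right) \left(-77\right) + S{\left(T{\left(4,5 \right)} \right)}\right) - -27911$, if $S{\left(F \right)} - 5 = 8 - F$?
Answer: $36553$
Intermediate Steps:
$T{\left(G,l \right)} = - \frac{5}{2} - \frac{l}{2}$ ($T{\left(G,l \right)} = \frac{-5 - l}{2} = - \frac{5}{2} - \frac{l}{2}$)
$S{\left(F \right)} = 13 - F$ ($S{\left(F \right)} = 5 - \left(-8 + F\right) = 13 - F$)
$\left(\left(-112\right) \left(-77\right) + S{\left(T{\left(4,5 \right)} \right)}\right) - -27911 = \left(\left(-112\right) \left(-77\right) + \left(13 - \left(- \frac{5}{2} - \frac{5}{2}\right)\right)\right) - -27911 = \left(8624 + \left(13 - \left(- \frac{5}{2} - \frac{5}{2}\right)\right)\right) + 27911 = \left(8624 + \left(13 - -5\right)\right) + 27911 = \left(8624 + \left(13 + 5\right)\right) + 27911 = \left(8624 + 18\right) + 27911 = 8642 + 27911 = 36553$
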